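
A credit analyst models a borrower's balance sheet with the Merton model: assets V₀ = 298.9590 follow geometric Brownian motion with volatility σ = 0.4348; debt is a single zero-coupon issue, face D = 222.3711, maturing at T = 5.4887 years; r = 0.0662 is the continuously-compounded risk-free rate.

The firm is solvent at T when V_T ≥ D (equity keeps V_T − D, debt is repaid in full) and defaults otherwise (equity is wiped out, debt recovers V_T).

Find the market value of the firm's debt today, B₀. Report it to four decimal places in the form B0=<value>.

B0=122.7813

d₁ = [ln(V₀/D) + (r + σ²/2)T] / (σ√T)
   = [ln(298.9590/222.3711) + (0.0662 + 0.5·0.4348²)·5.4887] / (0.4348·√5.4887)
   = [0.295959 + 0.882174] / 1.018648 = 1.156565
d₂ = d₁ − σ√T = 1.156565 − 1.018648 = 0.137917
N(d₁) = 0.876275,  N(d₂) = 0.554847,  e^(−rT) = 0.695342
E₀ = V₀·N(d₁) − D·e^(−rT)·N(d₂)
   = 298.9590·0.876275 − 222.3711·0.695342·0.554847 = 176.177698
B₀ = V₀ − E₀ = 298.9590 − 176.177698 = 122.781302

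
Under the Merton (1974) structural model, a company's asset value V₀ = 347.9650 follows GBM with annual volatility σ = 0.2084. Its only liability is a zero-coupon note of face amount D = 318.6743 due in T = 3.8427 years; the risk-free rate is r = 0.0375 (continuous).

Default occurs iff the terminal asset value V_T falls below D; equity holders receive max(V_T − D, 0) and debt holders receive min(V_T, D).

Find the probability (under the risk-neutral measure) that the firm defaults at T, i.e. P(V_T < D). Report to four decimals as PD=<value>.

d₁ = [ln(V₀/D) + (r + σ²/2)T] / (σ√T)
   = [ln(347.9650/318.6743) + (0.0375 + 0.5·0.2084²)·3.8427] / (0.2084·√3.8427)
   = [0.087932 + 0.227547] / 0.408522 = 0.772244
d₂ = d₁ − σ√T = 0.772244 − 0.408522 = 0.363721
risk-neutral PD = N(−d₂) = N(-0.363721) = 0.358033

PD=0.3580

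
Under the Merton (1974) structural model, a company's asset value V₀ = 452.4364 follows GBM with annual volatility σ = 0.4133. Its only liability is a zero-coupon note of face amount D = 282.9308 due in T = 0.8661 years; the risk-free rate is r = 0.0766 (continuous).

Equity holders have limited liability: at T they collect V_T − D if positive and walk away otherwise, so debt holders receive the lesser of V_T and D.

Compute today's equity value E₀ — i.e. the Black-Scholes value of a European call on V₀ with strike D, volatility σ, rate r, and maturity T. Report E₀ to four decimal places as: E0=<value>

d₁ = [ln(V₀/D) + (r + σ²/2)T] / (σ√T)
   = [ln(452.4364/282.9308) + (0.0766 + 0.5·0.4133²)·0.8661] / (0.4133·√0.8661)
   = [0.469445 + 0.140316] / 0.384636 = 1.585294
d₂ = d₁ − σ√T = 1.585294 − 0.384636 = 1.200658
N(d₁) = 0.943550,  N(d₂) = 0.885058,  e^(−rT) = 0.935810
E₀ = V₀·N(d₁) − D·e^(−rT)·N(d₂)
   = 452.4364·0.943550 − 282.9308·0.935810·0.885058 = 192.560195

E0=192.5602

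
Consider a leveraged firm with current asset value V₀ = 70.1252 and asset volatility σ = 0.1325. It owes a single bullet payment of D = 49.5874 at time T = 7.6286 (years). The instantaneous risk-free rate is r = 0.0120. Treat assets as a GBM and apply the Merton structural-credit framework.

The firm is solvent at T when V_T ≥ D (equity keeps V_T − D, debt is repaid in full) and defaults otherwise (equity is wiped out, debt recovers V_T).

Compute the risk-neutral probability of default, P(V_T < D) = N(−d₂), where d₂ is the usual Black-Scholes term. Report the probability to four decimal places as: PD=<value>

d₁ = [ln(V₀/D) + (r + σ²/2)T] / (σ√T)
   = [ln(70.1252/49.5874) + (0.0120 + 0.5·0.1325²)·7.6286] / (0.1325·√7.6286)
   = [0.346545 + 0.158508] / 0.365964 = 1.380063
d₂ = d₁ − σ√T = 1.380063 − 0.365964 = 1.014099
risk-neutral PD = N(−d₂) = N(-1.014099) = 0.155268

PD=0.1553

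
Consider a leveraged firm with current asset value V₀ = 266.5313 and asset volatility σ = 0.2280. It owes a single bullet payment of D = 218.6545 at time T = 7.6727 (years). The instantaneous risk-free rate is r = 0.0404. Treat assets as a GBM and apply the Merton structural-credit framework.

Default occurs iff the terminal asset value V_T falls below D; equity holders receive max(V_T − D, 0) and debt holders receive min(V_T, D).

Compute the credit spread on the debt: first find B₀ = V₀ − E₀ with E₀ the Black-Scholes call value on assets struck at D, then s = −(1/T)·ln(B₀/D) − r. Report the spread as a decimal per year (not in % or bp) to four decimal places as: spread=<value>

d₁ = [ln(V₀/D) + (r + σ²/2)T] / (σ√T)
   = [ln(266.5313/218.6545) + (0.0404 + 0.5·0.2280²)·7.6727] / (0.2280·√7.6727)
   = [0.197999 + 0.509406] / 0.631552 = 1.120106
d₂ = d₁ − σ√T = 1.120106 − 0.631552 = 0.488554
N(d₁) = 0.868666,  N(d₂) = 0.687421,  e^(−rT) = 0.733464
E₀ = V₀·N(d₁) − D·e^(−rT)·N(d₂)
   = 266.5313·0.868666 − 218.6545·0.733464·0.687421 = 121.281297
B₀ = V₀ − E₀ = 266.5313 − 121.281297 = 145.250003
spread = −(1/T)·ln(B₀/D) − r = −(1/7.6727)·ln(145.250003/218.6545) − 0.0404 = 0.01291063

spread=0.0129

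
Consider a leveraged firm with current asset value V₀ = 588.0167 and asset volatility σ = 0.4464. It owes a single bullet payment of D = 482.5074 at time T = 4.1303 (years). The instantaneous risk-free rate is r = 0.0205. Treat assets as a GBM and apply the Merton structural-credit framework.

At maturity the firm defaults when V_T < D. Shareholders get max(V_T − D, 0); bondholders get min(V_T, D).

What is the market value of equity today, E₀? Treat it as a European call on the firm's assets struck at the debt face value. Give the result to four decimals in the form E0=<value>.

d₁ = [ln(V₀/D) + (r + σ²/2)T] / (σ√T)
   = [ln(588.0167/482.5074) + (0.0205 + 0.5·0.4464²)·4.1303] / (0.4464·√4.1303)
   = [0.197759 + 0.496200] / 0.907225 = 0.764925
d₂ = d₁ − σ√T = 0.764925 − 0.907225 = -0.142300
N(d₁) = 0.777842,  N(d₂) = 0.443421,  e^(−rT) = 0.918814
E₀ = V₀·N(d₁) − D·e^(−rT)·N(d₂)
   = 588.0167·0.777842 − 482.5074·0.918814·0.443421 = 260.799850

E0=260.7999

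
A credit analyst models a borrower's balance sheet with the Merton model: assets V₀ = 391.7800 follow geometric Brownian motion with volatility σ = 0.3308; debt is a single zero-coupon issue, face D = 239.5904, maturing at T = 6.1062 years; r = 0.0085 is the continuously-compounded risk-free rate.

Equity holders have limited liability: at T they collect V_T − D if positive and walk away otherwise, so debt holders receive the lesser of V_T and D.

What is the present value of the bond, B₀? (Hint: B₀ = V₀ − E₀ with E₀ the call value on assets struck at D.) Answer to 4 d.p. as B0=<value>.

B0=192.1685

d₁ = [ln(V₀/D) + (r + σ²/2)T] / (σ√T)
   = [ln(391.7800/239.5904) + (0.0085 + 0.5·0.3308²)·6.1062] / (0.3308·√6.1062)
   = [0.491770 + 0.385999] / 0.817431 = 1.073814
d₂ = d₁ − σ√T = 1.073814 − 0.817431 = 0.256384
N(d₁) = 0.858547,  N(d₂) = 0.601173,  e^(−rT) = 0.949421
E₀ = V₀·N(d₁) − D·e^(−rT)·N(d₂)
   = 391.7800·0.858547 − 239.5904·0.949421·0.601173 = 199.611491
B₀ = V₀ − E₀ = 391.7800 − 199.611491 = 192.168509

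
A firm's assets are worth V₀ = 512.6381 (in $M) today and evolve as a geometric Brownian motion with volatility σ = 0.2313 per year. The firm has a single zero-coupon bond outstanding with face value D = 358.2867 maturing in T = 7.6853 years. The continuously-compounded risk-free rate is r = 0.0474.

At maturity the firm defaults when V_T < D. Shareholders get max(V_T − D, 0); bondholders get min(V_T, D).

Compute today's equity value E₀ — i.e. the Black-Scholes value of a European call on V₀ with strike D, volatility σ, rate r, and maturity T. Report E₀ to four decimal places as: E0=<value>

d₁ = [ln(V₀/D) + (r + σ²/2)T] / (σ√T)
   = [ln(512.6381/358.2867) + (0.0474 + 0.5·0.2313²)·7.6853] / (0.2313·√7.6853)
   = [0.358237 + 0.569864] / 0.641219 = 1.447401
d₂ = d₁ − σ√T = 1.447401 − 0.641219 = 0.806183
N(d₁) = 0.926108,  N(d₂) = 0.789931,  e^(−rT) = 0.694694
E₀ = V₀·N(d₁) − D·e^(−rT)·N(d₂)
   = 512.6381·0.926108 − 358.2867·0.694694·0.789931 = 278.144390

E0=278.1444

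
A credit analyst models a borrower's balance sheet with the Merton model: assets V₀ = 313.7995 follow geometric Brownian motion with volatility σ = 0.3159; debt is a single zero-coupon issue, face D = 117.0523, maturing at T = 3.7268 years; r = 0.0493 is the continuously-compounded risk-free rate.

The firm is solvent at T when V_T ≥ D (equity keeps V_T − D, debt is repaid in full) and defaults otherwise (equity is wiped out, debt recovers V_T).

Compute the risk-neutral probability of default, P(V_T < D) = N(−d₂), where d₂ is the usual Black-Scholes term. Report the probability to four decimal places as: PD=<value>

d₁ = [ln(V₀/D) + (r + σ²/2)T] / (σ√T)
   = [ln(313.7995/117.0523) + (0.0493 + 0.5·0.3159²)·3.7268] / (0.3159·√3.7268)
   = [0.986133 + 0.369685] / 0.609842 = 2.223228
d₂ = d₁ − σ√T = 2.223228 − 0.609842 = 1.613385
risk-neutral PD = N(−d₂) = N(-1.613385) = 0.053330

PD=0.0533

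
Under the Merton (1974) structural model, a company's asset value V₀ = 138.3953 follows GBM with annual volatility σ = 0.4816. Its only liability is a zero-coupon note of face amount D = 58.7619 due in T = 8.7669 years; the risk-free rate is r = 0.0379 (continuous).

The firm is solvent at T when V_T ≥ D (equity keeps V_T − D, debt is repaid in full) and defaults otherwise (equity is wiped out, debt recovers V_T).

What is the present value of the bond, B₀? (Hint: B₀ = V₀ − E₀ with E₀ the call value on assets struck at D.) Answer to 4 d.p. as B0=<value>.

d₁ = [ln(V₀/D) + (r + σ²/2)T] / (σ√T)
   = [ln(138.3953/58.7619) + (0.0379 + 0.5·0.4816²)·8.7669] / (0.4816·√8.7669)
   = [0.856620 + 1.348957] / 1.425967 = 1.546724
d₂ = d₁ − σ√T = 1.546724 − 1.425967 = 0.120757
N(d₁) = 0.939035,  N(d₂) = 0.548058,  e^(−rT) = 0.717297
E₀ = V₀·N(d₁) − D·e^(−rT)·N(d₂)
   = 138.3953·0.939035 − 58.7619·0.717297·0.548058 = 106.857540
B₀ = V₀ − E₀ = 138.3953 − 106.857540 = 31.537760

B0=31.5378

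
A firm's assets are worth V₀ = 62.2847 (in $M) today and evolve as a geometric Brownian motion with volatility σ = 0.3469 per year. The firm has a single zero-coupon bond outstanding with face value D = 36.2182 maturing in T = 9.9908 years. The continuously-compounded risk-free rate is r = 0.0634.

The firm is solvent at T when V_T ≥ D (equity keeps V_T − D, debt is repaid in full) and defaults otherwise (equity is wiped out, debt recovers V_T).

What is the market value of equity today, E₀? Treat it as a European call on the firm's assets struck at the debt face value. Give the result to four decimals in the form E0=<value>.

E0=45.5569

d₁ = [ln(V₀/D) + (r + σ²/2)T] / (σ√T)
   = [ln(62.2847/36.2182) + (0.0634 + 0.5·0.3469²)·9.9908] / (0.3469·√9.9908)
   = [0.542154 + 1.234561] / 1.096489 = 1.620367
d₂ = d₁ − σ√T = 1.620367 − 1.096489 = 0.523878
N(d₁) = 0.947423,  N(d₂) = 0.699818,  e^(−rT) = 0.530775
E₀ = V₀·N(d₁) − D·e^(−rT)·N(d₂)
   = 62.2847·0.947423 − 36.2182·0.530775·0.699818 = 45.556864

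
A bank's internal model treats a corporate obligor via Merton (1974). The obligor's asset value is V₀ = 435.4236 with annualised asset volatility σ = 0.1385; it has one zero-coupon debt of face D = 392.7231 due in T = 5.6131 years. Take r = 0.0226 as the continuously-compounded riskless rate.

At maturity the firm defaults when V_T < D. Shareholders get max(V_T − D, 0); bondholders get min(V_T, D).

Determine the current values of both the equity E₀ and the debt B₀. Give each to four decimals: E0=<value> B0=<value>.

E0=107.5123 B0=327.9113

d₁ = [ln(V₀/D) + (r + σ²/2)T] / (σ√T)
   = [ln(435.4236/392.7231) + (0.0226 + 0.5·0.1385²)·5.6131] / (0.1385·√5.6131)
   = [0.103215 + 0.180692] / 0.328134 = 0.865215
d₂ = d₁ − σ√T = 0.865215 − 0.328134 = 0.537082
N(d₁) = 0.806540,  N(d₂) = 0.704394,  e^(−rT) = 0.880860
E₀ = V₀·N(d₁) − D·e^(−rT)·N(d₂)
   = 435.4236·0.806540 − 392.7231·0.880860·0.704394 = 107.512304
B₀ = V₀ − E₀ = 435.4236 − 107.512304 = 327.911296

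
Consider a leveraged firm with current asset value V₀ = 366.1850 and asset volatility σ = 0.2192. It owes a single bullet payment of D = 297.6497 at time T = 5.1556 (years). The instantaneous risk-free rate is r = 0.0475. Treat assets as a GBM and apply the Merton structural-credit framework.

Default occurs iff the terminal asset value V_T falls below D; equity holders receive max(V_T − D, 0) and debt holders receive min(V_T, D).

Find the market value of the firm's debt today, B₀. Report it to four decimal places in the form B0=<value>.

d₁ = [ln(V₀/D) + (r + σ²/2)T] / (σ√T)
   = [ln(366.1850/297.6497) + (0.0475 + 0.5·0.2192²)·5.1556] / (0.2192·√5.1556)
   = [0.207221 + 0.368751] / 0.497714 = 1.157234
d₂ = d₁ − σ√T = 1.157234 − 0.497714 = 0.659520
N(d₁) = 0.876412,  N(d₂) = 0.745219,  e^(−rT) = 0.782790
E₀ = V₀·N(d₁) − D·e^(−rT)·N(d₂)
   = 366.1850·0.876412 − 297.6497·0.782790·0.745219 = 147.294887
B₀ = V₀ − E₀ = 366.1850 − 147.294887 = 218.890113

B0=218.8901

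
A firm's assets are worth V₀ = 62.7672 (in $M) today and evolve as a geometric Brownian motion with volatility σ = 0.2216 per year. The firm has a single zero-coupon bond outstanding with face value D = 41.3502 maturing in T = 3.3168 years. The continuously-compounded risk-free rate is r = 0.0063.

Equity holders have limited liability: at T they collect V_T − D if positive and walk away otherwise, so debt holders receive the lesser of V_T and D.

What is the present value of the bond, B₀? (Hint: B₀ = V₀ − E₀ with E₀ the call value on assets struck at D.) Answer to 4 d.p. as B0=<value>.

d₁ = [ln(V₀/D) + (r + σ²/2)T] / (σ√T)
   = [ln(62.7672/41.3502) + (0.0063 + 0.5·0.2216²)·3.3168] / (0.2216·√3.3168)
   = [0.417355 + 0.102334] / 0.403580 = 1.287700
d₂ = d₁ − σ√T = 1.287700 − 0.403580 = 0.884120
N(d₁) = 0.901075,  N(d₂) = 0.811684,  e^(−rT) = 0.979321
E₀ = V₀·N(d₁) − D·e^(−rT)·N(d₂)
   = 62.7672·0.901075 − 41.3502·0.979321·0.811684 = 23.688689
B₀ = V₀ − E₀ = 62.7672 − 23.688689 = 39.078511

B0=39.0785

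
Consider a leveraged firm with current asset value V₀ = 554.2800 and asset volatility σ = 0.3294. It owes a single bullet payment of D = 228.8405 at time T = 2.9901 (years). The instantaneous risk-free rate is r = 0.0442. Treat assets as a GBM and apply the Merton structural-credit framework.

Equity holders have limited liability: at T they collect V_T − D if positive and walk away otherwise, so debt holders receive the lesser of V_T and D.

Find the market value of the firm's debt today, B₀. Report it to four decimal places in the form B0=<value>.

d₁ = [ln(V₀/D) + (r + σ²/2)T] / (σ√T)
   = [ln(554.2800/228.8405) + (0.0442 + 0.5·0.3294²)·2.9901] / (0.3294·√2.9901)
   = [0.884645 + 0.294382] / 0.569595 = 2.069937
d₂ = d₁ − σ√T = 2.069937 − 0.569595 = 1.500342
N(d₁) = 0.980771,  N(d₂) = 0.933237,  e^(−rT) = 0.876199
E₀ = V₀·N(d₁) − D·e^(−rT)·N(d₂)
   = 554.2800·0.980771 − 228.8405·0.876199·0.933237 = 356.498565
B₀ = V₀ − E₀ = 554.2800 − 356.498565 = 197.781435

B0=197.7814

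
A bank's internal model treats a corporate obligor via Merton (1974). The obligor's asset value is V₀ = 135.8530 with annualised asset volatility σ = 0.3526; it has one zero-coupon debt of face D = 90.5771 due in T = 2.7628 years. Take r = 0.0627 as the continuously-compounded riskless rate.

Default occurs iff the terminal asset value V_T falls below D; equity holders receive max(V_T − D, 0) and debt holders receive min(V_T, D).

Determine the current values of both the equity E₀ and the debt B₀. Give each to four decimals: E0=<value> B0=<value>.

d₁ = [ln(V₀/D) + (r + σ²/2)T] / (σ√T)
   = [ln(135.8530/90.5771) + (0.0627 + 0.5·0.3526²)·2.7628] / (0.3526·√2.7628)
   = [0.405372 + 0.344973] / 0.586080 = 1.280276
d₂ = d₁ − σ√T = 1.280276 − 0.586080 = 0.694196
N(d₁) = 0.899776,  N(d₂) = 0.756220,  e^(−rT) = 0.840946
E₀ = V₀·N(d₁) − D·e^(−rT)·N(d₂)
   = 135.8530·0.899776 − 90.5771·0.840946·0.756220 = 64.635607
B₀ = V₀ − E₀ = 135.8530 − 64.635607 = 71.217393

E0=64.6356 B0=71.2174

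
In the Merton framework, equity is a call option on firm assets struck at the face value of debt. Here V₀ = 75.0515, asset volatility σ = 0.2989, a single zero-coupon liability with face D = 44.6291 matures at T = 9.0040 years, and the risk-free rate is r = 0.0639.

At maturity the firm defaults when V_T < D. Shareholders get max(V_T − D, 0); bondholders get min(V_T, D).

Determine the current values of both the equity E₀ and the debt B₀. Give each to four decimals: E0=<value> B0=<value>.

E0=51.9017 B0=23.1498

d₁ = [ln(V₀/D) + (r + σ²/2)T] / (σ√T)
   = [ln(75.0515/44.6291) + (0.0639 + 0.5·0.2989²)·9.0040] / (0.2989·√9.0040)
   = [0.519788 + 0.977570] / 0.896899 = 1.669483
d₂ = d₁ − σ√T = 1.669483 − 0.896899 = 0.772584
N(d₁) = 0.952489,  N(d₂) = 0.780116,  e^(−rT) = 0.562505
E₀ = V₀·N(d₁) − D·e^(−rT)·N(d₂)
   = 75.0515·0.952489 − 44.6291·0.562505·0.780116 = 51.901652
B₀ = V₀ − E₀ = 75.0515 − 51.901652 = 23.149848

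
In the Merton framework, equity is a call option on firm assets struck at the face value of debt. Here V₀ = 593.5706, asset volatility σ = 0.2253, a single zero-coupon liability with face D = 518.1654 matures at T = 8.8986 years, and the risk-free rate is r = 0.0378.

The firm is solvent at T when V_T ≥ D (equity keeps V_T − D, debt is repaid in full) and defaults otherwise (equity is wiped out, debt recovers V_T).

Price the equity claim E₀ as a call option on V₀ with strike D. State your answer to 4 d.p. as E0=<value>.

d₁ = [ln(V₀/D) + (r + σ²/2)T] / (σ√T)
   = [ln(593.5706/518.1654) + (0.0378 + 0.5·0.2253²)·8.8986] / (0.2253·√8.8986)
   = [0.135862 + 0.562214] / 0.672082 = 1.038677
d₂ = d₁ − σ√T = 1.038677 − 0.672082 = 0.366595
N(d₁) = 0.850522,  N(d₂) = 0.643039,  e^(−rT) = 0.714361
E₀ = V₀·N(d₁) − D·e^(−rT)·N(d₂)
   = 593.5706·0.850522 − 518.1654·0.714361·0.643039 = 266.819519

E0=266.8195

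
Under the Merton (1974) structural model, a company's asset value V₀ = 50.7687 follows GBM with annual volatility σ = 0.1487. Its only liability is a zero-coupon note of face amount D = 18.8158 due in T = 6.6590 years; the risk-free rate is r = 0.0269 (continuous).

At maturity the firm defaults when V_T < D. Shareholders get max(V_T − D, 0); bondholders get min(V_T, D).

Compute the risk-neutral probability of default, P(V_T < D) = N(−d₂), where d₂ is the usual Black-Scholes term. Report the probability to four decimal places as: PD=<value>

d₁ = [ln(V₀/D) + (r + σ²/2)T] / (σ√T)
   = [ln(50.7687/18.8158) + (0.0269 + 0.5·0.1487²)·6.6590] / (0.1487·√6.6590)
   = [0.992583 + 0.252748] / 0.383721 = 3.245408
d₂ = d₁ − σ√T = 3.245408 − 0.383721 = 2.861687
risk-neutral PD = N(−d₂) = N(-2.861687) = 0.002107

PD=0.0021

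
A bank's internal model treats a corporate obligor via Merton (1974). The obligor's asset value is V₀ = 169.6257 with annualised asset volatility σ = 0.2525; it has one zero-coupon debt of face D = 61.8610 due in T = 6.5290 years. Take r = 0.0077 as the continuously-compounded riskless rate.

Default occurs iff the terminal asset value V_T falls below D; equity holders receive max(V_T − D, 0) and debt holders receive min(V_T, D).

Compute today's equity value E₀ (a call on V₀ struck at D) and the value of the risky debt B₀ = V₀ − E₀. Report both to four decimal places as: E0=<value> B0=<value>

d₁ = [ln(V₀/D) + (r + σ²/2)T] / (σ√T)
   = [ln(169.6257/61.8610) + (0.0077 + 0.5·0.2525²)·6.5290] / (0.2525·√6.5290)
   = [1.008704 + 0.258406] / 0.645186 = 1.963946
d₂ = d₁ − σ√T = 1.963946 − 0.645186 = 1.318760
N(d₁) = 0.975232,  N(d₂) = 0.906375,  e^(−rT) = 0.950969
E₀ = V₀·N(d₁) − D·e^(−rT)·N(d₂)
   = 169.6257·0.975232 − 61.8610·0.950969·0.906375 = 112.104199
B₀ = V₀ − E₀ = 169.6257 − 112.104199 = 57.521501

E0=112.1042 B0=57.5215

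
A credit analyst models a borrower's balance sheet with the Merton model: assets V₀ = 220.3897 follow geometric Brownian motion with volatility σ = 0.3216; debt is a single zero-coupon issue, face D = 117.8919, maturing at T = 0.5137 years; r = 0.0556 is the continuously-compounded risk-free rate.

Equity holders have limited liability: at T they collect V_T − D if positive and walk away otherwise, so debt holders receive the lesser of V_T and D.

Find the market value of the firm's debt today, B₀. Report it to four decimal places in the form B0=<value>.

d₁ = [ln(V₀/D) + (r + σ²/2)T] / (σ√T)
   = [ln(220.3897/117.8919) + (0.0556 + 0.5·0.3216²)·0.5137] / (0.3216·√0.5137)
   = [0.625629 + 0.055127] / 0.230500 = 2.953389
d₂ = d₁ − σ√T = 2.953389 − 0.230500 = 2.722889
N(d₁) = 0.998428,  N(d₂) = 0.996764,  e^(−rT) = 0.971842
E₀ = V₀·N(d₁) − D·e^(−rT)·N(d₂)
   = 220.3897·0.998428 − 117.8919·0.971842·0.996764 = 105.841735
B₀ = V₀ − E₀ = 220.3897 − 105.841735 = 114.547965

B0=114.5480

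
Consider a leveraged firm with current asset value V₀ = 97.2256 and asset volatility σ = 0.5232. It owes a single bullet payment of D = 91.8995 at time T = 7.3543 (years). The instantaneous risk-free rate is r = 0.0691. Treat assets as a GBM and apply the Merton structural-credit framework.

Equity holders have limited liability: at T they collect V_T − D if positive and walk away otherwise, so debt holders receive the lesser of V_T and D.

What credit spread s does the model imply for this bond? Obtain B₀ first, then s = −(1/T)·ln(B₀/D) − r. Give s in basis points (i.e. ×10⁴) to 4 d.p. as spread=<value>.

d₁ = [ln(V₀/D) + (r + σ²/2)T] / (σ√T)
   = [ln(97.2256/91.8995) + (0.0691 + 0.5·0.5232²)·7.3543] / (0.5232·√7.3543)
   = [0.056338 + 1.514759] / 1.418856 = 1.107298
d₂ = d₁ − σ√T = 1.107298 − 1.418856 = -0.311558
N(d₁) = 0.865918,  N(d₂) = 0.377688,  e^(−rT) = 0.601588
E₀ = V₀·N(d₁) − D·e^(−rT)·N(d₂)
   = 97.2256·0.865918 − 91.8995·0.601588·0.377688 = 63.308608
B₀ = V₀ − E₀ = 97.2256 − 63.308608 = 33.916992
spread = −(1/T)·ln(B₀/D) − r = −(1/7.3543)·ln(33.916992/91.8995) − 0.0691 = 0.06643696
in basis points: 0.06643696 × 10⁴ = 664.3696 bp

spread=664.3696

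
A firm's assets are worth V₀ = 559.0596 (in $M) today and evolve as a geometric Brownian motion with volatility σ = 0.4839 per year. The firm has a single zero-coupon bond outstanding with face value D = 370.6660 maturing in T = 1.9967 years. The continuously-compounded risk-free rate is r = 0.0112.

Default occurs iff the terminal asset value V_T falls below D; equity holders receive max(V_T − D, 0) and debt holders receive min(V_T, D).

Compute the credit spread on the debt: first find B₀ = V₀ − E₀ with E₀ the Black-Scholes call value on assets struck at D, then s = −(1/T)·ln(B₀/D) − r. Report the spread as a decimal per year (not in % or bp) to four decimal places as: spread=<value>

spread=0.0705

d₁ = [ln(V₀/D) + (r + σ²/2)T] / (σ√T)
   = [ln(559.0596/370.6660) + (0.0112 + 0.5·0.4839²)·1.9967] / (0.4839·√1.9967)
   = [0.410955 + 0.256136] / 0.683773 = 0.975602
d₂ = d₁ − σ√T = 0.975602 − 0.683773 = 0.291829
N(d₁) = 0.835369,  N(d₂) = 0.614791,  e^(−rT) = 0.977885
E₀ = V₀·N(d₁) − D·e^(−rT)·N(d₂)
   = 559.0596·0.835369 − 370.6660·0.977885·0.614791 = 244.178494
B₀ = V₀ − E₀ = 559.0596 − 244.178494 = 314.881106
spread = −(1/T)·ln(B₀/D) − r = −(1/1.9967)·ln(314.881106/370.6660) − 0.0112 = 0.07048792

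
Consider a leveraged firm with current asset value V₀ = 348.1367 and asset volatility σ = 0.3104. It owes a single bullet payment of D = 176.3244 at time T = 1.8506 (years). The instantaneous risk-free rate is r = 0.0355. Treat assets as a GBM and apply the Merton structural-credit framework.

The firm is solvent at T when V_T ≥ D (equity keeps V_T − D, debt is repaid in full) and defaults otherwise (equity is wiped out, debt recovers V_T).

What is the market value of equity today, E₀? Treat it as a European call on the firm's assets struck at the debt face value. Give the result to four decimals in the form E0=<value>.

E0=184.5687

d₁ = [ln(V₀/D) + (r + σ²/2)T] / (σ√T)
   = [ln(348.1367/176.3244) + (0.0355 + 0.5·0.3104²)·1.8506] / (0.3104·√1.8506)
   = [0.680270 + 0.154847] / 0.422258 = 1.977741
d₂ = d₁ − σ√T = 1.977741 − 0.422258 = 1.555482
N(d₁) = 0.976021,  N(d₂) = 0.940084,  e^(−rT) = 0.936415
E₀ = V₀·N(d₁) − D·e^(−rT)·N(d₂)
   = 348.1367·0.976021 − 176.3244·0.936415·0.940084 = 184.568719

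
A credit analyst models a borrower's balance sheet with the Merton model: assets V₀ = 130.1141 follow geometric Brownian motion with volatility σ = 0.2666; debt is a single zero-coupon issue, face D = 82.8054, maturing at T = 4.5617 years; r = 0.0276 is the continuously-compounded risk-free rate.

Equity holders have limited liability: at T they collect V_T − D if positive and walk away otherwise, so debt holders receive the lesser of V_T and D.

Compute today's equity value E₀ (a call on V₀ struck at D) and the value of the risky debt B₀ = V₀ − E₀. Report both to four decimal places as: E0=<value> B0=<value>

d₁ = [ln(V₀/D) + (r + σ²/2)T] / (σ√T)
   = [ln(130.1141/82.8054) + (0.0276 + 0.5·0.2666²)·4.5617] / (0.2666·√4.5617)
   = [0.451918 + 0.288016] / 0.569408 = 1.299480
d₂ = d₁ − σ√T = 1.299480 − 0.569408 = 0.730072
N(d₁) = 0.903110,  N(d₂) = 0.767327,  e^(−rT) = 0.881700
E₀ = V₀·N(d₁) − D·e^(−rT)·N(d₂)
   = 130.1141·0.903110 − 82.8054·0.881700·0.767327 = 61.485193
B₀ = V₀ − E₀ = 130.1141 − 61.485193 = 68.628907

E0=61.4852 B0=68.6289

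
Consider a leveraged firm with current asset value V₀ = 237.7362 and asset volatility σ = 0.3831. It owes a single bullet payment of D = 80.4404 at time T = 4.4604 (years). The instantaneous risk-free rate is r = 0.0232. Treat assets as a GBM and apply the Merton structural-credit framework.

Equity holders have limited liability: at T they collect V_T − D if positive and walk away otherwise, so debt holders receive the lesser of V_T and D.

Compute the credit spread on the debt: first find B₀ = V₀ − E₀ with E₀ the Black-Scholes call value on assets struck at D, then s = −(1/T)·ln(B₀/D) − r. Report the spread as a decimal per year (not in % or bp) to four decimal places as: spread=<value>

d₁ = [ln(V₀/D) + (r + σ²/2)T] / (σ√T)
   = [ln(237.7362/80.4404) + (0.0232 + 0.5·0.3831²)·4.4604] / (0.3831·√4.4604)
   = [1.083645 + 0.430798] / 0.809094 = 1.871776
d₂ = d₁ − σ√T = 1.871776 − 0.809094 = 1.062682
N(d₁) = 0.969381,  N(d₂) = 0.856037,  e^(−rT) = 0.901693
E₀ = V₀·N(d₁) − D·e^(−rT)·N(d₂)
   = 237.7362·0.969381 − 80.4404·0.901693·0.856037 = 168.366476
B₀ = V₀ − E₀ = 237.7362 − 168.366476 = 69.369724
spread = −(1/T)·ln(B₀/D) − r = −(1/4.4604)·ln(69.369724/80.4404) − 0.0232 = 0.00999568

spread=0.0100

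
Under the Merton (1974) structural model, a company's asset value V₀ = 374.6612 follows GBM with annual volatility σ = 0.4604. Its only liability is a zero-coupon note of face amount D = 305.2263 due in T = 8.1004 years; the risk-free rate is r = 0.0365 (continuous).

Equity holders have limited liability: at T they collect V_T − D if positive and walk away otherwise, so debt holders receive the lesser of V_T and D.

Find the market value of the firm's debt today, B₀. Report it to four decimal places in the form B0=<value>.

B0=145.2388

d₁ = [ln(V₀/D) + (r + σ²/2)T] / (σ√T)
   = [ln(374.6612/305.2263) + (0.0365 + 0.5·0.4604²)·8.1004] / (0.4604·√8.1004)
   = [0.204969 + 1.154178] / 1.310354 = 1.037237
d₂ = d₁ − σ√T = 1.037237 − 1.310354 = -0.273117
N(d₁) = 0.850187,  N(d₂) = 0.392382,  e^(−rT) = 0.744037
E₀ = V₀·N(d₁) − D·e^(−rT)·N(d₂)
   = 374.6612·0.850187 − 305.2263·0.744037·0.392382 = 229.422437
B₀ = V₀ − E₀ = 374.6612 − 229.422437 = 145.238763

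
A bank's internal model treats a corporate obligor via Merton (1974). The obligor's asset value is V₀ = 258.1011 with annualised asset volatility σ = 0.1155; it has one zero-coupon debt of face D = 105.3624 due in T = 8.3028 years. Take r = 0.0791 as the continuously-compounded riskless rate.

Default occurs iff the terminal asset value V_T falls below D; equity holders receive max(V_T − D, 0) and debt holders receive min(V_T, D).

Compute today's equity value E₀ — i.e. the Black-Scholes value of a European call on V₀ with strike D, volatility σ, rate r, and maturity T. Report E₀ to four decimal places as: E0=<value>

d₁ = [ln(V₀/D) + (r + σ²/2)T] / (σ√T)
   = [ln(258.1011/105.3624) + (0.0791 + 0.5·0.1155²)·8.3028] / (0.1155·√8.3028)
   = [0.895946 + 0.712132] / 0.332808 = 4.831842
d₂ = d₁ − σ√T = 4.831842 − 0.332808 = 4.499034
N(d₁) = 0.999999,  N(d₂) = 0.999997,  e^(−rT) = 0.518533
E₀ = V₀·N(d₁) − D·e^(−rT)·N(d₂)
   = 258.1011·0.999999 − 105.3624·0.518533·0.999997 = 203.467224

E0=203.4672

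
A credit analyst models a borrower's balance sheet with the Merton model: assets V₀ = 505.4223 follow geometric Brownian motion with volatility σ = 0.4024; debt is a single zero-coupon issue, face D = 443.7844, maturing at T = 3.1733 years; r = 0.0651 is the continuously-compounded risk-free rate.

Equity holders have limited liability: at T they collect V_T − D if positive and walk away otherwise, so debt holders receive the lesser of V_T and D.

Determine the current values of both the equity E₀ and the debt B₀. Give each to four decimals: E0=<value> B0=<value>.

d₁ = [ln(V₀/D) + (r + σ²/2)T] / (σ√T)
   = [ln(505.4223/443.7844) + (0.0651 + 0.5·0.4024²)·3.1733] / (0.4024·√3.1733)
   = [0.130055 + 0.463501] / 0.716826 = 0.828035
d₂ = d₁ − σ√T = 0.828035 − 0.716826 = 0.111209
N(d₁) = 0.796175,  N(d₂) = 0.544275,  e^(−rT) = 0.813360
E₀ = V₀·N(d₁) − D·e^(−rT)·N(d₂)
   = 505.4223·0.796175 − 443.7844·0.813360·0.544275 = 205.944973
B₀ = V₀ − E₀ = 505.4223 − 205.944973 = 299.477327

E0=205.9450 B0=299.4773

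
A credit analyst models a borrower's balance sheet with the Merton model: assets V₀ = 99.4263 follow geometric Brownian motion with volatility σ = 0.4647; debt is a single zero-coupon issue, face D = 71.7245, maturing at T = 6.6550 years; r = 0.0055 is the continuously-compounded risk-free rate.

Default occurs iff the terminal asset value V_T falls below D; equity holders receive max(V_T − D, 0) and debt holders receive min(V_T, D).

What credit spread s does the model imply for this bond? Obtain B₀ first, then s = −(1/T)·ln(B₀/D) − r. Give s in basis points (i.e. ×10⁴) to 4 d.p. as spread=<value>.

spread=653.7802

d₁ = [ln(V₀/D) + (r + σ²/2)T] / (σ√T)
   = [ln(99.4263/71.7245) + (0.0055 + 0.5·0.4647²)·6.6550] / (0.4647·√6.6550)
   = [0.326584 + 0.755163] / 1.198800 = 0.902359
d₂ = d₁ − σ√T = 0.902359 − 1.198800 = -0.296441
N(d₁) = 0.816567,  N(d₂) = 0.383447,  e^(−rT) = 0.964059
E₀ = V₀·N(d₁) − D·e^(−rT)·N(d₂)
   = 99.4263·0.816567 − 71.7245·0.964059·0.383447 = 54.674164
B₀ = V₀ − E₀ = 99.4263 − 54.674164 = 44.752136
spread = −(1/T)·ln(B₀/D) − r = −(1/6.6550)·ln(44.752136/71.7245) − 0.0055 = 0.06537802
in basis points: 0.06537802 × 10⁴ = 653.7802 bp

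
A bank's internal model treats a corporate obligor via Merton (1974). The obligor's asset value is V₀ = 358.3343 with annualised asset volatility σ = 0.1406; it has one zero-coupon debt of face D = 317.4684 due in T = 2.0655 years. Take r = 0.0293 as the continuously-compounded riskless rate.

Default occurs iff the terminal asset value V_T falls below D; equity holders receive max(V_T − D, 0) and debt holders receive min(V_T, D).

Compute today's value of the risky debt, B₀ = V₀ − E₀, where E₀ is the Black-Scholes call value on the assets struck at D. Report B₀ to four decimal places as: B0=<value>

d₁ = [ln(V₀/D) + (r + σ²/2)T] / (σ√T)
   = [ln(358.3343/317.4684) + (0.0293 + 0.5·0.1406²)·2.0655] / (0.1406·√2.0655)
   = [0.121088 + 0.080935] / 0.202068 = 0.999776
d₂ = d₁ − σ√T = 0.999776 − 0.202068 = 0.797708
N(d₁) = 0.841291,  N(d₂) = 0.787480,  e^(−rT) = 0.941276
E₀ = V₀·N(d₁) − D·e^(−rT)·N(d₂)
   = 358.3343·0.841291 − 317.4684·0.941276·0.787480 = 66.144315
B₀ = V₀ − E₀ = 358.3343 − 66.144315 = 292.189985

B0=292.1900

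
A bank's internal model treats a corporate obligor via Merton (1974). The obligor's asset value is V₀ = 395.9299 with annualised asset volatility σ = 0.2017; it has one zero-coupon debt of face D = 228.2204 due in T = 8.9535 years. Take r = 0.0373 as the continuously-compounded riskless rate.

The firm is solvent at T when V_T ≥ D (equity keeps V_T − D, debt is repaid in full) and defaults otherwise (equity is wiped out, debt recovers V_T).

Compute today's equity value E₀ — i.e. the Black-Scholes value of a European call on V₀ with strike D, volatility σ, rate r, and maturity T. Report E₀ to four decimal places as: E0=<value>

d₁ = [ln(V₀/D) + (r + σ²/2)T] / (σ√T)
   = [ln(395.9299/228.2204) + (0.0373 + 0.5·0.2017²)·8.9535] / (0.2017·√8.9535)
   = [0.550925 + 0.516093] / 0.603535 = 1.767948
d₂ = d₁ − σ√T = 1.767948 − 0.603535 = 1.164413
N(d₁) = 0.961465,  N(d₂) = 0.877872,  e^(−rT) = 0.716078
E₀ = V₀·N(d₁) − D·e^(−rT)·N(d₂)
   = 395.9299·0.961465 − 228.2204·0.716078·0.877872 = 237.207771

E0=237.2078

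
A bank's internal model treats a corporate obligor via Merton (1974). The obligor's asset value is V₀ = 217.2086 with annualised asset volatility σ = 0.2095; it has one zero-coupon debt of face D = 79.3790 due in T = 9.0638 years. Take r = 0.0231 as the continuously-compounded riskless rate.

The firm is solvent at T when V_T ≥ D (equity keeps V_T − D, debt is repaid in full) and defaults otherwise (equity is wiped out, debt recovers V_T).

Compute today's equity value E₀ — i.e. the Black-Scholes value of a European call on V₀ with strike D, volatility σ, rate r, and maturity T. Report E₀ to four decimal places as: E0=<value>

d₁ = [ln(V₀/D) + (r + σ²/2)T] / (σ√T)
   = [ln(217.2086/79.3790) + (0.0231 + 0.5·0.2095²)·9.0638] / (0.2095·√9.0638)
   = [1.006624 + 0.408280] / 0.630724 = 2.243303
d₂ = d₁ − σ√T = 2.243303 − 0.630724 = 1.612579
N(d₁) = 0.987561,  N(d₂) = 0.946582,  e^(−rT) = 0.811092
E₀ = V₀·N(d₁) − D·e^(−rT)·N(d₂)
   = 217.2086·0.987561 − 79.3790·0.811092·0.946582 = 153.562393

E0=153.5624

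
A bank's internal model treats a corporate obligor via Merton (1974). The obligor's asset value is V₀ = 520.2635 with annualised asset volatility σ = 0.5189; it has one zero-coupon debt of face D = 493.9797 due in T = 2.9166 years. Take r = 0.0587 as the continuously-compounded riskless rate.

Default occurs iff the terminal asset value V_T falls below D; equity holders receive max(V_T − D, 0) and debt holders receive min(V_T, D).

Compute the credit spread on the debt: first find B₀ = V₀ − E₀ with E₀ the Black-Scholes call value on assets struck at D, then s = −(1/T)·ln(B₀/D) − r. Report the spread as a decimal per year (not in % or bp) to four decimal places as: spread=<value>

spread=0.1086

d₁ = [ln(V₀/D) + (r + σ²/2)T] / (σ√T)
   = [ln(520.2635/493.9797) + (0.0587 + 0.5·0.5189²)·2.9166] / (0.5189·√2.9166)
   = [0.051841 + 0.563862] / 0.886180 = 0.694783
d₂ = d₁ − σ√T = 0.694783 − 0.886180 = -0.191397
N(d₁) = 0.756404,  N(d₂) = 0.424107,  e^(−rT) = 0.842649
E₀ = V₀·N(d₁) − D·e^(−rT)·N(d₂)
   = 520.2635·0.756404 − 493.9797·0.842649·0.424107 = 216.994271
B₀ = V₀ − E₀ = 520.2635 − 216.994271 = 303.269229
spread = −(1/T)·ln(B₀/D) − r = −(1/2.9166)·ln(303.269229/493.9797) − 0.0587 = 0.10857473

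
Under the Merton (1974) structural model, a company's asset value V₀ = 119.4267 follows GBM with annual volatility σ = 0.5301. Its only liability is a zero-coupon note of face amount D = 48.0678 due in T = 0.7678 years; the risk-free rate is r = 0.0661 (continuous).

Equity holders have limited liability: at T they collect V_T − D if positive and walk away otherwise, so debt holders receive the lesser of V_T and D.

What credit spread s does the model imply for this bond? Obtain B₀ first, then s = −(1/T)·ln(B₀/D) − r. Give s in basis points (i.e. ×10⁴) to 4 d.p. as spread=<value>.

spread=67.6908

d₁ = [ln(V₀/D) + (r + σ²/2)T] / (σ√T)
   = [ln(119.4267/48.0678) + (0.0661 + 0.5·0.5301²)·0.7678] / (0.5301·√0.7678)
   = [0.910090 + 0.158630] / 0.464496 = 2.300817
d₂ = d₁ − σ√T = 2.300817 − 0.464496 = 1.836321
N(d₁) = 0.989299,  N(d₂) = 0.966845,  e^(−rT) = 0.950515
E₀ = V₀·N(d₁) − D·e^(−rT)·N(d₂)
   = 119.4267·0.989299 − 48.0678·0.950515·0.966845 = 73.974390
B₀ = V₀ − E₀ = 119.4267 − 73.974390 = 45.452310
spread = −(1/T)·ln(B₀/D) − r = −(1/0.7678)·ln(45.452310/48.0678) − 0.0661 = 0.00676908
in basis points: 0.00676908 × 10⁴ = 67.6908 bp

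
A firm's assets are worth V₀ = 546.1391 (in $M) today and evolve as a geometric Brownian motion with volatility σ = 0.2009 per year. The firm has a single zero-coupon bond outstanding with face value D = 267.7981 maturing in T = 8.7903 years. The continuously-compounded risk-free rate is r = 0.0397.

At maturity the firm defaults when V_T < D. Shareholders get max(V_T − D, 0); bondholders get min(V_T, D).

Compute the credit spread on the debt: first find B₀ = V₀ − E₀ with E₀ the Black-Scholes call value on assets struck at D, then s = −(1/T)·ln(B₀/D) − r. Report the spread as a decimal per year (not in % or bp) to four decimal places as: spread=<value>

d₁ = [ln(V₀/D) + (r + σ²/2)T] / (σ√T)
   = [ln(546.1391/267.7981) + (0.0397 + 0.5·0.2009²)·8.7903] / (0.2009·√8.7903)
   = [0.712640 + 0.526367] / 0.595637 = 2.080137
d₂ = d₁ − σ√T = 2.080137 − 0.595637 = 1.484500
N(d₁) = 0.981244,  N(d₂) = 0.931162,  e^(−rT) = 0.705411
E₀ = V₀·N(d₁) − D·e^(−rT)·N(d₂)
   = 546.1391·0.981244 − 267.7981·0.705411·0.931162 = 359.991832
B₀ = V₀ − E₀ = 546.1391 − 359.991832 = 186.147268
spread = −(1/T)·ln(B₀/D) − r = −(1/8.7903)·ln(186.147268/267.7981) − 0.0397 = 0.00167461

spread=0.0017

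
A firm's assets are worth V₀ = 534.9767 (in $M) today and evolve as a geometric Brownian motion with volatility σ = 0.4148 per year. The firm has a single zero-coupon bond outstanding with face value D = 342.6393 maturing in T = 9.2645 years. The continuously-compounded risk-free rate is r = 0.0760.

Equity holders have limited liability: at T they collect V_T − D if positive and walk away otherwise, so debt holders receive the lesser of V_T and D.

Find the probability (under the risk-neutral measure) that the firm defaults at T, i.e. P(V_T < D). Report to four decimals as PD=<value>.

d₁ = [ln(V₀/D) + (r + σ²/2)T] / (σ√T)
   = [ln(534.9767/342.6393) + (0.0760 + 0.5·0.4148²)·9.2645] / (0.4148·√9.2645)
   = [0.445545 + 1.501122] / 1.262553 = 1.541850
d₂ = d₁ − σ√T = 1.541850 − 1.262553 = 0.279296
risk-neutral PD = N(−d₂) = N(-0.279296) = 0.390009

PD=0.3900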